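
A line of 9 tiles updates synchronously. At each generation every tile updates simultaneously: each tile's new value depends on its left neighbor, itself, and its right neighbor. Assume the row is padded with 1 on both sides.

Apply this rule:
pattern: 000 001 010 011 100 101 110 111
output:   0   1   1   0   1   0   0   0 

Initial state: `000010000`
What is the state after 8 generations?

011000110

generation 1: 100111001
generation 2: 011000110
generation 3: 000101000
generation 4: 101101101
generation 5: 000000000
generation 6: 100000001
generation 7: 010000010
generation 8: 011000110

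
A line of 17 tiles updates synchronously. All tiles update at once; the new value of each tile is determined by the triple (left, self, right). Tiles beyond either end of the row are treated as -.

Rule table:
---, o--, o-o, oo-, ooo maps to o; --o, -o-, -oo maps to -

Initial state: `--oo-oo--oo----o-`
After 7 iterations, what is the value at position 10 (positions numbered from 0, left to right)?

o

o--oo-oo--oooo--o
-o--oo-oo--oooo--
--o--oo-oo--ooooo
o--o--oo-oo--oooo
-o--o--oo-oo--ooo
--o--o--oo-oo--oo
o--o--o--oo-oo--o
position 10 holds o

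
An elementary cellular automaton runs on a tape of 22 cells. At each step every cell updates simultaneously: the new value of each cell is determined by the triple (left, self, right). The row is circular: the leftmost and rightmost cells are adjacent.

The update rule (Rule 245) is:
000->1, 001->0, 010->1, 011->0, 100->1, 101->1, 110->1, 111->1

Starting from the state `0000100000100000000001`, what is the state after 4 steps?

1011110111110111111111

1110111110111111111101
1111011111011111111110
0111101111101111111111
1011110111110111111111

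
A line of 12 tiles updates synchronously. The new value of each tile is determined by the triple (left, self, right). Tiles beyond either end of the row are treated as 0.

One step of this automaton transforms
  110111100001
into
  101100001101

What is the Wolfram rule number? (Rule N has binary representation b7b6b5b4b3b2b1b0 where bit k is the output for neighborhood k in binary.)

45

position 4: 111 → 0  (bit 7 = 0)
position 1: 110 → 0  (bit 6 = 0)
position 2: 101 → 1  (bit 5 = 1)
position 7: 100 → 0  (bit 4 = 0)
position 0: 011 → 1  (bit 3 = 1)
position 11: 010 → 1  (bit 2 = 1)
position 10: 001 → 0  (bit 1 = 0)
position 8: 000 → 1  (bit 0 = 1)
bits b7..b0 = 00101101 = 45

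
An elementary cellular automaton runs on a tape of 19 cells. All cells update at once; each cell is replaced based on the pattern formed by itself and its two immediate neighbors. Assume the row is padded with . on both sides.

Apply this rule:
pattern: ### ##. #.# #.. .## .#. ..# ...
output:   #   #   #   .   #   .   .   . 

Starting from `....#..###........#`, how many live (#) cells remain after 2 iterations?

3

.......###.........
.......###.........
count of #: 3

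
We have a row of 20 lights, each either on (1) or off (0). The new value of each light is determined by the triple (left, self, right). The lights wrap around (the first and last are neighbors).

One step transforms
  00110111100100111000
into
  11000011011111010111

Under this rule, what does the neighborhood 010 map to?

1

At position 11 the neighborhood is 010; the next row has 1 there.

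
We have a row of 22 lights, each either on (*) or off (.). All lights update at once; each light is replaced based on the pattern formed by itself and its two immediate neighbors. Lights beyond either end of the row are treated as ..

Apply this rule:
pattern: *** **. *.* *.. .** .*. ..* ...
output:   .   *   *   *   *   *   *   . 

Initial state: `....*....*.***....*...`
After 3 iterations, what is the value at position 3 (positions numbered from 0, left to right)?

...***..****.**..***..
..**.****..*******.**.
.*****..****.....*****
position 3 holds *

*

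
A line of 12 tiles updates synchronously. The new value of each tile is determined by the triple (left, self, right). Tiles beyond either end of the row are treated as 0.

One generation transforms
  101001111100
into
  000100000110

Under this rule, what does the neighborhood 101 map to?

At position 1 the neighborhood is 101; the next row has 0 there.

0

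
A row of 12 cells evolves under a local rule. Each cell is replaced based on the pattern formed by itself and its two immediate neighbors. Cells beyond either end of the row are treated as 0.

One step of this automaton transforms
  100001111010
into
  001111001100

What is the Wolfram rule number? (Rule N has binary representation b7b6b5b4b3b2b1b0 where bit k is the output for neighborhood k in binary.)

107

position 6: 111 → 0  (bit 7 = 0)
position 8: 110 → 1  (bit 6 = 1)
position 9: 101 → 1  (bit 5 = 1)
position 1: 100 → 0  (bit 4 = 0)
position 5: 011 → 1  (bit 3 = 1)
position 0: 010 → 0  (bit 2 = 0)
position 4: 001 → 1  (bit 1 = 1)
position 2: 000 → 1  (bit 0 = 1)
bits b7..b0 = 01101011 = 107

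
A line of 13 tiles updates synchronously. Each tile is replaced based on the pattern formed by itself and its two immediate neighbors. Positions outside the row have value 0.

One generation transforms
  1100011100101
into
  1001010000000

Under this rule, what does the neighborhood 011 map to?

At position 0 the neighborhood is 011; the next row has 1 there.

1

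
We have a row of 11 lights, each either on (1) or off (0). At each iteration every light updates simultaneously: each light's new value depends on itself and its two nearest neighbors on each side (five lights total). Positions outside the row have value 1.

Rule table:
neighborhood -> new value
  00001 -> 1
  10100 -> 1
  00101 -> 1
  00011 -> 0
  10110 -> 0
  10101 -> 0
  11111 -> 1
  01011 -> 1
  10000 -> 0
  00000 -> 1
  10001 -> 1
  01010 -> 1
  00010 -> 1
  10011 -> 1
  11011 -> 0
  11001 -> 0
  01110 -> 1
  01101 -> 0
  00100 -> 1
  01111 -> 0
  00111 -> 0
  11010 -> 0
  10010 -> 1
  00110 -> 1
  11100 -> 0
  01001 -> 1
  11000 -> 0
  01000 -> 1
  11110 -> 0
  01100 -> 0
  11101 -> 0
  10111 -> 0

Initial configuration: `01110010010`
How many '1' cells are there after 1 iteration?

7

00100111111
count of 1: 7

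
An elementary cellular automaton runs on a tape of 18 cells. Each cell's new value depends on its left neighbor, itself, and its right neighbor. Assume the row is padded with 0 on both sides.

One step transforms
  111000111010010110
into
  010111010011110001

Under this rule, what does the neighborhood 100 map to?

At position 3 the neighborhood is 100; the next row has 1 there.

1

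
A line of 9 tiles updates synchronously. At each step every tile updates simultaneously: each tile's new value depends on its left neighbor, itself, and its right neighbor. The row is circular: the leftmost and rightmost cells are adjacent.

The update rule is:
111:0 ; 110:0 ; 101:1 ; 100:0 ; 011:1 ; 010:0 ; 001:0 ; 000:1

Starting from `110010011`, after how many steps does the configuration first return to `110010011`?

step 1: 000000010
step 2: 111111000
step 3: 100000010
step 4: 001111001
step 5: 001000000
step 6: 100011111
step 7: 001010000
step 8: 100100111
step 9: 000000100
step 10: 111110001
step 11: 000000101
step 12: 011110010
step 13: 010000000
step 14: 000111111
step 15: 010100000
step 16: 001001111
step 17: 000001000
step 18: 111100011
step 19: 000001010
step 20: 111100100
step 21: 100000000
step 22: 001111110
step 23: 101000000
step 24: 010011110
step 25: 000010000
step 26: 111000111
step 27: 000010100
step 28: 111001001
step 29: 000000001
step 30: 011111100
step 31: 010000001
step 32: 100111100
step 33: 000100000
step 34: 110001111
step 35: 000101000
step 36: 110010011

36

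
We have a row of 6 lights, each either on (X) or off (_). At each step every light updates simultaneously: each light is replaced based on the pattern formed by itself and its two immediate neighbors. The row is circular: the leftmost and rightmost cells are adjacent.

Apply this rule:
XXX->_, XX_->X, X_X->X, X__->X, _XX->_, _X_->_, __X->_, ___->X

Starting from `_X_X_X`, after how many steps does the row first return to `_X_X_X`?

2

X_X_X_
_X_X_X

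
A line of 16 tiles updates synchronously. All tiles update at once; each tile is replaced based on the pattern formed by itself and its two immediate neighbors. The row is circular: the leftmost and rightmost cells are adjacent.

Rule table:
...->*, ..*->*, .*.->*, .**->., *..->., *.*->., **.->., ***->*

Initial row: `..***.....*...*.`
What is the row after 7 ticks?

tick 1: **.*..*****.***.
tick 2: ...*.*.***...*..
tick 3: ****.*..*..***.*
tick 4: ***..*.**.*.*...
tick 5: .*..**....*.*.**
tick 6: .*.*...****.*...
tick 7: **.*.**.**..*.**

**.*.**.**..*.**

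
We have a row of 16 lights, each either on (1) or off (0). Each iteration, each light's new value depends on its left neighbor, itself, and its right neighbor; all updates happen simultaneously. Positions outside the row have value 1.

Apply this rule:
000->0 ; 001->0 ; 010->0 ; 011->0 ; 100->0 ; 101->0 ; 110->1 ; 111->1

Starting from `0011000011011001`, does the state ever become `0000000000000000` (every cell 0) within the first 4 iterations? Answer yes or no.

yes

0001000001001000
0000000000000000
all cells are 0 at iteration 2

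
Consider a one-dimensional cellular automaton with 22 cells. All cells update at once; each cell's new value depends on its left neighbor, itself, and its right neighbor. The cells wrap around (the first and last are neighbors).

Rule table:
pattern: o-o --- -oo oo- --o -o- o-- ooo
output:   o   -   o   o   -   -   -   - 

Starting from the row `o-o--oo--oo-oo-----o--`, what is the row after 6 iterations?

iteration 1: -o---oo--ooooo--------
iteration 2: -----oo--o---o--------
iteration 3: -----oo---------------
iteration 4: -----oo---------------  (fixed point — unchanged through iteration 6)

-----oo---------------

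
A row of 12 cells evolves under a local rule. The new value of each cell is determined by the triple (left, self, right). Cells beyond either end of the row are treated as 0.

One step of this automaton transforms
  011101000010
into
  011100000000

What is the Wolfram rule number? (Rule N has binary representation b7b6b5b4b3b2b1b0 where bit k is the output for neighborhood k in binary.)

200

position 2: 111 → 1  (bit 7 = 1)
position 3: 110 → 1  (bit 6 = 1)
position 4: 101 → 0  (bit 5 = 0)
position 6: 100 → 0  (bit 4 = 0)
position 1: 011 → 1  (bit 3 = 1)
position 5: 010 → 0  (bit 2 = 0)
position 0: 001 → 0  (bit 1 = 0)
position 7: 000 → 0  (bit 0 = 0)
bits b7..b0 = 11001000 = 200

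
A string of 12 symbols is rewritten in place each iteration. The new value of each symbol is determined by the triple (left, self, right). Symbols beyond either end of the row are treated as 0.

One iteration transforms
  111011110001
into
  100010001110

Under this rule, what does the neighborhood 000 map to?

1

At position 9 the neighborhood is 000; the next row has 1 there.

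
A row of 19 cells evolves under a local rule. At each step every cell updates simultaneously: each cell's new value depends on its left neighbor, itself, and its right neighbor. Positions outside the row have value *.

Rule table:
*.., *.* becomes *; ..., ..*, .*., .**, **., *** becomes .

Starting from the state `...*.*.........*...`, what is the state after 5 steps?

*.*.*...*.*........

*...*.*.........*..
.*...*.*.........*.
*.*...*.*.........*
.*.*...*.*.........
*.*.*...*.*........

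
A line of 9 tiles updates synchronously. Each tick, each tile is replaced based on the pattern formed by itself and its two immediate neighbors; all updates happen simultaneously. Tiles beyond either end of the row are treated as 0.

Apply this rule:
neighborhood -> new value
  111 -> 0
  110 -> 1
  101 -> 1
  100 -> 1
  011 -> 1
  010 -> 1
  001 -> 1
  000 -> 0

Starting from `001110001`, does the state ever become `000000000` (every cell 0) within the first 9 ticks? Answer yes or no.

tick 1: 011011011
tick 2: 111111111
tick 3: 100000001
tick 4: 110000011
tick 5: 111000111
tick 6: 101101101
tick 7: 111111111  (repeats tick 2; period 5)
tick 9: 110000011
tick 9 is 110000011, still not uniform 0

no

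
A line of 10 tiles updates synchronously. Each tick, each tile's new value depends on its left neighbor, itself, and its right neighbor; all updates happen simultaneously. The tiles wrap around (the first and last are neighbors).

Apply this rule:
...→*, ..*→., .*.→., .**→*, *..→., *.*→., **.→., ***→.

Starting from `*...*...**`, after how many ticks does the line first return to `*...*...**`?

..*...*.*.
*...*.....
..*...***.
*...*.*...
..*.....*.
*...***...
..*.*...*.
*.....*...
..***...*.
*.*...*...
....*...*.
***...*...
*...*...*.
..*...*...
*...*...**

15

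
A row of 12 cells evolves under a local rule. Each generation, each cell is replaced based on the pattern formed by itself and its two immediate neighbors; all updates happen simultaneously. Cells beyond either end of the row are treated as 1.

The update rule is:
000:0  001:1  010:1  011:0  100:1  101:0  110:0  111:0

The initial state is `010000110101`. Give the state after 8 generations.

generation 1: 011001000100
generation 2: 000111101111
generation 3: 101000000000
generation 4: 001100000001
generation 5: 110010000010
generation 6: 001111000110
generation 7: 110000101000
generation 8: 001001101101

001001101101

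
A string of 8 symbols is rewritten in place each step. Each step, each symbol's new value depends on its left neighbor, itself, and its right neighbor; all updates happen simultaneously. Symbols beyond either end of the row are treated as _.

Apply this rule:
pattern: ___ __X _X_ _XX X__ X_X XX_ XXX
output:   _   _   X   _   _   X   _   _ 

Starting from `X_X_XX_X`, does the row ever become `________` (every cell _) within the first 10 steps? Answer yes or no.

yes

XXXX__XX
________
all cells are _ at step 2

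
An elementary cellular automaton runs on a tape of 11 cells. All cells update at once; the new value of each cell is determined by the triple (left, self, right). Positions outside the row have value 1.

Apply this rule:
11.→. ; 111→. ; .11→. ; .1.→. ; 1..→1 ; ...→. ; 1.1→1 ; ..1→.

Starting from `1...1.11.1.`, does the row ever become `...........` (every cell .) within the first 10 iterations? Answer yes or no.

no

iteration 1: .1...1..1.1
iteration 2: 1.1...1..1.
iteration 3: .1.1...1..1
iteration 4: 1.1.1...1..
iteration 5: .1.1.1...1.
iteration 6: 1.1.1.1...1
iteration 7: .1.1.1.1...
iteration 8: 1.1.1.1.1..
iteration 9: .1.1.1.1.1.
iteration 10: 1.1.1.1.1.1
iteration 10 is 1.1.1.1.1.1, still not uniform .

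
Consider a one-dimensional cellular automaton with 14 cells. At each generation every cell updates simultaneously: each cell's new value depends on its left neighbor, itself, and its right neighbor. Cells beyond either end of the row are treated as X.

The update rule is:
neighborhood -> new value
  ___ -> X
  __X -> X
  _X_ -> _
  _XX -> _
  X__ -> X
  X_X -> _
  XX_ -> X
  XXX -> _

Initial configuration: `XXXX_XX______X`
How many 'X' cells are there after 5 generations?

8

___X__XXXXXXX_
XXX_XX______X_
__X__XXXXXXX__
XX_XX______XXX
_X__XXXXXXX___
count of X: 8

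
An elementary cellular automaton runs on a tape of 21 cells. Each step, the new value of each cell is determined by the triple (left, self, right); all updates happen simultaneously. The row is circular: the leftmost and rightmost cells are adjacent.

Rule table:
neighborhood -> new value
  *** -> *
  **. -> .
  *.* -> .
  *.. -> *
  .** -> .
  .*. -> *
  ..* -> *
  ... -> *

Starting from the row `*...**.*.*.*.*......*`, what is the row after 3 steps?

.***...*.*.*.*******.
*.*.****.*.*..*****.*
..*..**..*.***.***...

..*..**..*.***.***...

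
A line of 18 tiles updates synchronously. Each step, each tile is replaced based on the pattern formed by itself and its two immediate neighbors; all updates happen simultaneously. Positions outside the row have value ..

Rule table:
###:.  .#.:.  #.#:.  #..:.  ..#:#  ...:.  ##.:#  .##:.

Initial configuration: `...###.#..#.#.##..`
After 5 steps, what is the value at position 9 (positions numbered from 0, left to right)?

.

..#..#...#.....#..
.#..#...#.....#...
#..#...#.....#....
..#...#.....#.....
.#...#.....#......
position 9 holds .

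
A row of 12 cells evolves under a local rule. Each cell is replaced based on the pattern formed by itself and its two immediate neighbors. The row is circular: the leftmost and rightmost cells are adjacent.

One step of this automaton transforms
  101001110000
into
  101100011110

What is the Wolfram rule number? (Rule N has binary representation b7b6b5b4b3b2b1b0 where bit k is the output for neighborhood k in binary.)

85

position 6: 111 → 0  (bit 7 = 0)
position 7: 110 → 1  (bit 6 = 1)
position 1: 101 → 0  (bit 5 = 0)
position 3: 100 → 1  (bit 4 = 1)
position 5: 011 → 0  (bit 3 = 0)
position 0: 010 → 1  (bit 2 = 1)
position 4: 001 → 0  (bit 1 = 0)
position 9: 000 → 1  (bit 0 = 1)
bits b7..b0 = 01010101 = 85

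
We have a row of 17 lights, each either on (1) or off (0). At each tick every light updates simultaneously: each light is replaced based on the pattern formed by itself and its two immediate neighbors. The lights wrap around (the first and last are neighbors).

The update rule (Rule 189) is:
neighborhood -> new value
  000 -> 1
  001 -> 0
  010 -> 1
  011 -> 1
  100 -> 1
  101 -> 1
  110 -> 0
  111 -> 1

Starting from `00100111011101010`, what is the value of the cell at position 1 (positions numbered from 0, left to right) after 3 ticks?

10110110111011111
01101101110111111
11011011101111110
position 1 holds 1

1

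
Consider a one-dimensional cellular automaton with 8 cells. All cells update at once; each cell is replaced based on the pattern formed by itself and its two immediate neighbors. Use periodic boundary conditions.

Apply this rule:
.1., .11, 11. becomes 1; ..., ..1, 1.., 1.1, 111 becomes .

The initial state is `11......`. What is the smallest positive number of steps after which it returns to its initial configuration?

step 1: 11......

1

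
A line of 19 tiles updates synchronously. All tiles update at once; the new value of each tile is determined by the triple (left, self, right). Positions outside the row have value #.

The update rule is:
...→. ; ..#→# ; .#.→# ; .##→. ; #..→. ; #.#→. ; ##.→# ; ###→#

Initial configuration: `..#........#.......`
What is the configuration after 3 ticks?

.##.....##.#....##.

tick 1: .##.......##......#
tick 2: ..#......#.#.....#.
tick 3: .##.....##.#....##.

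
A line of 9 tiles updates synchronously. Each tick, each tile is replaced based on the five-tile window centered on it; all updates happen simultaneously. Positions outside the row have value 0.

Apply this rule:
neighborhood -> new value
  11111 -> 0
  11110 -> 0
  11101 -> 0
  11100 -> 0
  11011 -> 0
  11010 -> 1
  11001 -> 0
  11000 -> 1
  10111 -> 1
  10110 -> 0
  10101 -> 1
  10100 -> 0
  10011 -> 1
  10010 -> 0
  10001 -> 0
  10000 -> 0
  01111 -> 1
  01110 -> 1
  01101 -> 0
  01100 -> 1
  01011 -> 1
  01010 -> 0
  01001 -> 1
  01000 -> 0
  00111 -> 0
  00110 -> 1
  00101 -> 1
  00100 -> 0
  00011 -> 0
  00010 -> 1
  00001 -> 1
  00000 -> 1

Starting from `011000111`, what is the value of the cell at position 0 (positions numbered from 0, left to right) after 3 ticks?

1

011100010
001010100
111010000
position 0 holds 1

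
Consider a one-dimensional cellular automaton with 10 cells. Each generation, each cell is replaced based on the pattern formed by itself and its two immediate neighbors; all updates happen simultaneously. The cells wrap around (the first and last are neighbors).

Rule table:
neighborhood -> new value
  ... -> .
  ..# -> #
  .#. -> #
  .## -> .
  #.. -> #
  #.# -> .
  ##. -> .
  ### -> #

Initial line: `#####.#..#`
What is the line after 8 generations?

####..###.
.##.##.#..
#......##.
##....#...
..#..###.#
#####.#..#  (repeats generation 0; period 6)
generation 8: .##.##.#..

.##.##.#..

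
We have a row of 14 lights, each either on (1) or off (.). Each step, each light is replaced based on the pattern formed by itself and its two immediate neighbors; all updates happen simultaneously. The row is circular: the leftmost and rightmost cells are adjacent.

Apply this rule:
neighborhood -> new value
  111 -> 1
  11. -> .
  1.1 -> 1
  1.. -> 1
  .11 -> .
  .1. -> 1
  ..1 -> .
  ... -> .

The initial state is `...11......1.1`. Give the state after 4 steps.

.1.1...11.....

step 1: 1....1.....111
step 2: .1...11.....11
step 3: 111....1......
step 4: .1.1...11.....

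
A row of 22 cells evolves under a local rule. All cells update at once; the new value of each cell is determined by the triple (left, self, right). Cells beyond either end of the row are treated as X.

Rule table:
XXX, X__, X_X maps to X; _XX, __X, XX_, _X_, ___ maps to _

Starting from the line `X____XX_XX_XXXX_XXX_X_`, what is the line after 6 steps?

X_X_X_X_____X__X__X_X_

_X_____X__X_XX_X_X_X_X
X_X_____X__X__X_X_X_X_
_X_X_____X__X__X_X_X_X
X_X_X_____X__X__X_X_X_
_X_X_X_____X__X__X_X_X
X_X_X_X_____X__X__X_X_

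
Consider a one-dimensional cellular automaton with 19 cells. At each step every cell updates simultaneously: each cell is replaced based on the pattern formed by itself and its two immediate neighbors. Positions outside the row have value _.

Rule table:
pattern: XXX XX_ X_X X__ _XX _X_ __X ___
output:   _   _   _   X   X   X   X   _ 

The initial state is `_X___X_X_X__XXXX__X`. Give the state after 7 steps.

XX__XX_X_X______XX_

step 1: XXX_XX_X_XXXX___XXX
step 2: X___X__X_X___X_XX__
step 3: XX_XXXXX_XX_XX_X_X_
step 4: X__X_____X__X__X_XX
step 5: XXXXX___XXXXXXXX_X_
step 6: X____X_XX________XX
step 7: XX__XX_X_X______XX_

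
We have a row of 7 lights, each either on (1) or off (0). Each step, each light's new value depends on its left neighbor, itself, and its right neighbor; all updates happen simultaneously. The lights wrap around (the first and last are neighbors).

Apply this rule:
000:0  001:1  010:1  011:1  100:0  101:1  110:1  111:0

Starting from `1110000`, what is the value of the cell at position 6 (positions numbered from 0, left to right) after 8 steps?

step 1: 1010001
step 2: 1110011
step 3: 0010110
step 4: 0111110
step 5: 1100010
step 6: 1100111
step 7: 0101100
step 8: 1111100
position 6 holds 0

0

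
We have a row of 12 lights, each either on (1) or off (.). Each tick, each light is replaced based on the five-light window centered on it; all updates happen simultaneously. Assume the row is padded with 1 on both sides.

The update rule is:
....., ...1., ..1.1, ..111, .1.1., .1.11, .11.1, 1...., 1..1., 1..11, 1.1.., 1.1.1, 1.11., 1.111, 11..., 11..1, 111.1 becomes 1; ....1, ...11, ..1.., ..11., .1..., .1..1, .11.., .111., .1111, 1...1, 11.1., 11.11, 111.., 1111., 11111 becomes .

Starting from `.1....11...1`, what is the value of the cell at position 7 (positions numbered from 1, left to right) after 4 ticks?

.

tick 1: .1.1....1..1
tick 2: .111.1.1..11
tick 3: .1.1.111.11.
tick 4: .11111.1.11.
position 7 holds .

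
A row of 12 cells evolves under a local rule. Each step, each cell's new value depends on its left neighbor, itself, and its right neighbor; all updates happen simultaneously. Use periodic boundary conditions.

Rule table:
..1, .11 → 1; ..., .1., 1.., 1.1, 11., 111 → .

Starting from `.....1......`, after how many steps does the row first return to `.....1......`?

12

....1.......
...1........
..1.........
.1..........
1...........
...........1
..........1.
.........1..
........1...
.......1....
......1.....
.....1......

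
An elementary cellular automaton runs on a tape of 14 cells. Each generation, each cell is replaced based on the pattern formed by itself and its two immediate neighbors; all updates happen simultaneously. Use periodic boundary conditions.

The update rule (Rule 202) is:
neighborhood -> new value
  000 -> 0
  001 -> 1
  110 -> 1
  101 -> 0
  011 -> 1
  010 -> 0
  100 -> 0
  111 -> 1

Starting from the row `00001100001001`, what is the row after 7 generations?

11111100000111

generation 1: 00011100010010
generation 2: 00111100100100
generation 3: 01111101001000
generation 4: 11111100010000
generation 5: 11111100100001
generation 6: 11111101000011
generation 7: 11111100000111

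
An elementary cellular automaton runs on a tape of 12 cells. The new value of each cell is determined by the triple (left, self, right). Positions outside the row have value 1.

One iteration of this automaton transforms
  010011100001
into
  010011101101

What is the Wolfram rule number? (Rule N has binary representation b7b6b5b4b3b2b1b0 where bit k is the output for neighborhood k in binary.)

205

position 5: 111 → 1  (bit 7 = 1)
position 6: 110 → 1  (bit 6 = 1)
position 0: 101 → 0  (bit 5 = 0)
position 2: 100 → 0  (bit 4 = 0)
position 4: 011 → 1  (bit 3 = 1)
position 1: 010 → 1  (bit 2 = 1)
position 3: 001 → 0  (bit 1 = 0)
position 8: 000 → 1  (bit 0 = 1)
bits b7..b0 = 11001101 = 205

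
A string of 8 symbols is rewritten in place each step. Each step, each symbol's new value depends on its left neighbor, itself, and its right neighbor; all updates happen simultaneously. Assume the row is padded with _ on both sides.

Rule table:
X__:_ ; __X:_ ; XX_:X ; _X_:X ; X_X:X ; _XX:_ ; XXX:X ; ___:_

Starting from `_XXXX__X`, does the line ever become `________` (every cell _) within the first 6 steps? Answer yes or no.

__XXX__X
___XX__X
____X__X
____X__X  (fixed point — unchanged through step 6)
step 6 is ____X__X, still not uniform _

no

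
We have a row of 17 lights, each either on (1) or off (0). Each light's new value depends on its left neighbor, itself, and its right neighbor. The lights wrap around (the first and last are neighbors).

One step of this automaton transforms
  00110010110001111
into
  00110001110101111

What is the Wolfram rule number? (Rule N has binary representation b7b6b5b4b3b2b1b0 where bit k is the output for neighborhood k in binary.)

233

position 14: 111 → 1  (bit 7 = 1)
position 3: 110 → 1  (bit 6 = 1)
position 7: 101 → 1  (bit 5 = 1)
position 0: 100 → 0  (bit 4 = 0)
position 2: 011 → 1  (bit 3 = 1)
position 6: 010 → 0  (bit 2 = 0)
position 1: 001 → 0  (bit 1 = 0)
position 11: 000 → 1  (bit 0 = 1)
bits b7..b0 = 11101001 = 233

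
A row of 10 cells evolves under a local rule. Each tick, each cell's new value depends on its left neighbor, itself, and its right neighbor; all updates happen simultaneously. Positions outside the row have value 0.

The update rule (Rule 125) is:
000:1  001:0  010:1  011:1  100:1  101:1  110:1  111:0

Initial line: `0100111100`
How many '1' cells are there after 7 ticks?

6

tick 1: 0110100111
tick 2: 0111110101
tick 3: 0100011111
tick 4: 0111010001
tick 5: 0101111101
tick 6: 0111000111
tick 7: 0101110101
count of 1: 6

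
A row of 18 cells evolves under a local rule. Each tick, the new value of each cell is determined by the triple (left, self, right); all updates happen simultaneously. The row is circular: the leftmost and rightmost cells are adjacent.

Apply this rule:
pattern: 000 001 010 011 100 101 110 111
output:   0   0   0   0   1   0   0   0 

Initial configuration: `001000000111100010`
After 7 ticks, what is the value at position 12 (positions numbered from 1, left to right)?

0

000100000000010001
100010000000001000
010001000000000100
001000100000000010
000100010000000001
100010001000000000
010001000100000000
position 12 holds 0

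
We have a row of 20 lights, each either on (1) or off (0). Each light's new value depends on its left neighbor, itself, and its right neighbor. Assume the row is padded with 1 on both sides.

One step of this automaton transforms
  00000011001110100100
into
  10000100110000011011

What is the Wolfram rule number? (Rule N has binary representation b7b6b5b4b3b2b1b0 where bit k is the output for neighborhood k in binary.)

18

position 11: 111 → 0  (bit 7 = 0)
position 7: 110 → 0  (bit 6 = 0)
position 13: 101 → 0  (bit 5 = 0)
position 0: 100 → 1  (bit 4 = 1)
position 6: 011 → 0  (bit 3 = 0)
position 14: 010 → 0  (bit 2 = 0)
position 5: 001 → 1  (bit 1 = 1)
position 1: 000 → 0  (bit 0 = 0)
bits b7..b0 = 00010010 = 18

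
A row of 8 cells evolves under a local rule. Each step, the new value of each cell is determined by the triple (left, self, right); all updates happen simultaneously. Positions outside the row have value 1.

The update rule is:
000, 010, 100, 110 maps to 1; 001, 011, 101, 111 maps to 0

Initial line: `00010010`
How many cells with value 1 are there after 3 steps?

11011010
01001010
01101010
count of 1: 4

4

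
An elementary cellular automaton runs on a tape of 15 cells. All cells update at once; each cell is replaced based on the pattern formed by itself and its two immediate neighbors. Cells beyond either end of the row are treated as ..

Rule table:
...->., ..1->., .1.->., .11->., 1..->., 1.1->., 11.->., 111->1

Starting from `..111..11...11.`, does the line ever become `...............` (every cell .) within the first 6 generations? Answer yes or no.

yes

...1...........
...............
all cells are . at generation 2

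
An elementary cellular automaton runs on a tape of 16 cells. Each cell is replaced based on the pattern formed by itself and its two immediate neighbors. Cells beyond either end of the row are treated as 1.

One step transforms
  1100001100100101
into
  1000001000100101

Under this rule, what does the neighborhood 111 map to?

1

At position 0 the neighborhood is 111; the next row has 1 there.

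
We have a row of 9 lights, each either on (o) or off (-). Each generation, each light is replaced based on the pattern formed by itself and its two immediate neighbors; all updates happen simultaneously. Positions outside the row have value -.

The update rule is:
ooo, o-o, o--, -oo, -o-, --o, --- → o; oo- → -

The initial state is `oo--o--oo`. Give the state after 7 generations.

oo-oo-oo-

generation 1: o-oooooo-
generation 2: ooooooo-o
generation 3: oooooo-oo
generation 4: ooooo-oo-
generation 5: oooo-oo-o
generation 6: ooo-oo-oo
generation 7: oo-oo-oo-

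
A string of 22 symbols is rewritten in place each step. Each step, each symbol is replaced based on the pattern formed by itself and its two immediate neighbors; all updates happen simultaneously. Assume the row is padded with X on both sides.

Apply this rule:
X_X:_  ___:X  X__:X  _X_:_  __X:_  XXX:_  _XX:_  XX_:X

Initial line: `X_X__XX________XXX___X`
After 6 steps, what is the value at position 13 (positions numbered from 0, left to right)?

_

step 1: X__X__XXXXXXXX___XXX__
step 2: XX__X________XXX___XX_
step 3: _XX__XXXXXXX___XXX__X_
step 4: __XX_______XXX___XX___
step 5: X__XXXXXXX___XXX__XXX_
step 6: XX_______XXX___XX___X_
position 13 holds _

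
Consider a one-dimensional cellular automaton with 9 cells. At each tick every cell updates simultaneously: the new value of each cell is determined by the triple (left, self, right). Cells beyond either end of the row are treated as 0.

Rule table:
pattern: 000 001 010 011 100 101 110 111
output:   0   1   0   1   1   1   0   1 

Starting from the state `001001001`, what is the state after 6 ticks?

tick 1: 010110110
tick 2: 101101101
tick 3: 011011010
tick 4: 110110101
tick 5: 101101010
tick 6: 011010101

011010101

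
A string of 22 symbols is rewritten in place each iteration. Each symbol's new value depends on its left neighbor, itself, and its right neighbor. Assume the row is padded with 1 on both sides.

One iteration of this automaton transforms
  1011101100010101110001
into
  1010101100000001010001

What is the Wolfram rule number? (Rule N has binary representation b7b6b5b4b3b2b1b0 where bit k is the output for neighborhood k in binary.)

72

position 3: 111 → 0  (bit 7 = 0)
position 0: 110 → 1  (bit 6 = 1)
position 1: 101 → 0  (bit 5 = 0)
position 8: 100 → 0  (bit 4 = 0)
position 2: 011 → 1  (bit 3 = 1)
position 11: 010 → 0  (bit 2 = 0)
position 10: 001 → 0  (bit 1 = 0)
position 9: 000 → 0  (bit 0 = 0)
bits b7..b0 = 01001000 = 72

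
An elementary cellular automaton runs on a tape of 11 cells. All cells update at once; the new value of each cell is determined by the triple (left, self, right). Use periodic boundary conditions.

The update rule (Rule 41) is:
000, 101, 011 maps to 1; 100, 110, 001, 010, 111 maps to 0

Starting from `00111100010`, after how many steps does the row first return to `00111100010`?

10100001000
01001100010
00001001000
11100000011
00001111010
11101000100
10010010000
00000000110
11111110100
10000001000
00111100010

11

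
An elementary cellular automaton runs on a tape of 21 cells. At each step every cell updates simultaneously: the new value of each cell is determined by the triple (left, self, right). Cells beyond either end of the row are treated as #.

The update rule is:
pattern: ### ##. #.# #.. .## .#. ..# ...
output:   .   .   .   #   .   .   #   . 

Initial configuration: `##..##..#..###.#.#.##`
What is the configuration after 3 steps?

..##..##.##..........
##..##.....#........#
..##..#...#.#......#.

..##..#...#.#......#.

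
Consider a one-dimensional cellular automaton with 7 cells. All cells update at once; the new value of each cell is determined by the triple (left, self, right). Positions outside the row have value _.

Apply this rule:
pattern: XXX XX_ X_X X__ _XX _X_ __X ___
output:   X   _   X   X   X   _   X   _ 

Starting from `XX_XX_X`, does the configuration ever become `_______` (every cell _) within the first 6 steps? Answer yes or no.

no

X_XX_X_
_XX_X_X
XX_X_X_
X_X_X_X
_X_X_X_
X_X_X_X
step 6 is X_X_X_X, still not uniform _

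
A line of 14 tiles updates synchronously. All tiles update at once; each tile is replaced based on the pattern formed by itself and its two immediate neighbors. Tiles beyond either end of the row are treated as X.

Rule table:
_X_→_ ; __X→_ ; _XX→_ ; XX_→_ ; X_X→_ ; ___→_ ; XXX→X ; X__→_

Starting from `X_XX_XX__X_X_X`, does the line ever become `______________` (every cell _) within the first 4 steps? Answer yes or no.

yes

______________
all cells are _ at step 1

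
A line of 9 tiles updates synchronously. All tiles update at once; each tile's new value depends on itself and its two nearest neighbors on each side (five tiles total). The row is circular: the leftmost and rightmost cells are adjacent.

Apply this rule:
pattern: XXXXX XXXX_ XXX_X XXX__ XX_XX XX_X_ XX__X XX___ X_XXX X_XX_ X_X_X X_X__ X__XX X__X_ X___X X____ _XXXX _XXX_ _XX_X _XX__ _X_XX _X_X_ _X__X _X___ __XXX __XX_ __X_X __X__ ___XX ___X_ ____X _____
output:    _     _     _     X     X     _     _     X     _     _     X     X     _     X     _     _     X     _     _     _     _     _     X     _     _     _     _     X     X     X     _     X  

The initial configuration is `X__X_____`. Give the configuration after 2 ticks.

X__X_X___

XXXX__X_X
X__X_X___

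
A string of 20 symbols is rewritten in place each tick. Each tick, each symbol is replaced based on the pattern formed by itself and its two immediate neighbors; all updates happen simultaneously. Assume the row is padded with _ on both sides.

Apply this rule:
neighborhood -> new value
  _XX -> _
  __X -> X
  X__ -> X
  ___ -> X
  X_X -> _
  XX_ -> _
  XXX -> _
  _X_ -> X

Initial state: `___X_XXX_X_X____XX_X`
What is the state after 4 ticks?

tick 1: XXXX_____X_XXXXX___X
tick 2: ____XXXXXX______XXXX
tick 3: XXXX______XXXXXX____
tick 4: ____XXXXXX______XXXX

____XXXXXX______XXXX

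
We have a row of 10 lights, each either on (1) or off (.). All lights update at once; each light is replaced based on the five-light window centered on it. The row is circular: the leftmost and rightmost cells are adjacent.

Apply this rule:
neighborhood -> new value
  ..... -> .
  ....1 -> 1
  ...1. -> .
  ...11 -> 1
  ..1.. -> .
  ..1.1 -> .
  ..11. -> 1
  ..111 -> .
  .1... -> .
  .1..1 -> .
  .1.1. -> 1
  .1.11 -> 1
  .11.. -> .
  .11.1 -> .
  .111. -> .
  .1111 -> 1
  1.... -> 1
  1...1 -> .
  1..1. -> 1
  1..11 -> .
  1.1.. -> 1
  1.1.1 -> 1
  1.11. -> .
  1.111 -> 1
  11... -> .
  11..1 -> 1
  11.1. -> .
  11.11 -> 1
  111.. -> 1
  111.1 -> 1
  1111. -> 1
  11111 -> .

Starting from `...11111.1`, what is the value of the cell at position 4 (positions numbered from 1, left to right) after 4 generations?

..1.1.11.1
.1.111...1
1111.1....
.111.1.111
position 4 holds 1

1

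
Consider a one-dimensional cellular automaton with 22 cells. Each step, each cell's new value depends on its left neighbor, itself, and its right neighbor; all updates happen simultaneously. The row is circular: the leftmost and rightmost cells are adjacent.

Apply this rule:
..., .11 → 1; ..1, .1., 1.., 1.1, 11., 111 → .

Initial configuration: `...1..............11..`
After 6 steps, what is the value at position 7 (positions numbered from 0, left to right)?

1

11...111111111111.1..1
...1.1...............1
.1.....1111111111111..
...111.1.............1
.1.1.....11111111111..
.....111.1...........1
position 7 holds 1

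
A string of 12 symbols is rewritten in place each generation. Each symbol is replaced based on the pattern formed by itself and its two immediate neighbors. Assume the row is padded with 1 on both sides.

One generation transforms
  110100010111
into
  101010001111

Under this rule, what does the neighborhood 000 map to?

0

At position 5 the neighborhood is 000; the next row has 0 there.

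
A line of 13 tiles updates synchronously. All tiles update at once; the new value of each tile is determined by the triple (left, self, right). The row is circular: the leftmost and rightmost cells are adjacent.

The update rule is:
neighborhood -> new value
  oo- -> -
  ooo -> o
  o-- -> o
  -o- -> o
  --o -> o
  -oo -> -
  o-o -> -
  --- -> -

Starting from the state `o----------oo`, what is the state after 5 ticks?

---o-oo-o---o

-o--------o-o
-oo------oo-o
---o----o---o
o-ooo--ooo-oo
---o-oo-o---o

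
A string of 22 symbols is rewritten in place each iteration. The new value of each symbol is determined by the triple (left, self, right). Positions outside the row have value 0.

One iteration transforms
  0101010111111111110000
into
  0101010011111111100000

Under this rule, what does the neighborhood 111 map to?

At position 8 the neighborhood is 111; the next row has 1 there.

1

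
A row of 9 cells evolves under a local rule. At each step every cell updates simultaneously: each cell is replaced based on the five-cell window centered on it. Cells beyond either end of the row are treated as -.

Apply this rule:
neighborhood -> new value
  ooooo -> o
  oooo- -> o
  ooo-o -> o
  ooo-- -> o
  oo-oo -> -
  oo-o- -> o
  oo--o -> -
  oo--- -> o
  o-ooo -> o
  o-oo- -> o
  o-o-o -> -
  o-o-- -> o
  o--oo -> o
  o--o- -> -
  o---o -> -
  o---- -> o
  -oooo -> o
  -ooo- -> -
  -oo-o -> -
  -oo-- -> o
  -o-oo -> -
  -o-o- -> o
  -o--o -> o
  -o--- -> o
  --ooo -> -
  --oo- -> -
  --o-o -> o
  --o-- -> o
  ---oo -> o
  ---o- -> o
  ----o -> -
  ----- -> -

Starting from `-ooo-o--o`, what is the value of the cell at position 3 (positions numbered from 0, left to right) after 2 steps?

o--oooo-o
ooo-ooooo
position 3 holds -

-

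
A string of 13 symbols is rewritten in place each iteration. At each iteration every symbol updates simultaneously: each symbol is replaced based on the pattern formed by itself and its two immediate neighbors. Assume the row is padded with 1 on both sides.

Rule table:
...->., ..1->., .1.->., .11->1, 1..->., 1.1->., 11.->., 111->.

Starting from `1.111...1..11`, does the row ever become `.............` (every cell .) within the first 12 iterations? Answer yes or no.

yes

..1........1.
.............
all cells are . at iteration 2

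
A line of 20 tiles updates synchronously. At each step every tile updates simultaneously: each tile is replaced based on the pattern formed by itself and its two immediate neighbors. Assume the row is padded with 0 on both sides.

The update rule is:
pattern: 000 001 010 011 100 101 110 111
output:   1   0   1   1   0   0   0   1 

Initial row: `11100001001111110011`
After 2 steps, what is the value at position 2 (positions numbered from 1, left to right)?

0

11001101001111100010
10001001001111001010
position 2 holds 0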